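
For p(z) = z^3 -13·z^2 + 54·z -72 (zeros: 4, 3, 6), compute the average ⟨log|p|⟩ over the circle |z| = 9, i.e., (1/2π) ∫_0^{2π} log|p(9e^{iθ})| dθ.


Zeros: 3, 4, 6; r = 9.
Inside |z| < r: 3, 4, 6. Outside (|z| ≥ r): ∅.
p(0) = -72, so log|p(0)| = log(72) = 4.2767.
Apply Jensen: I(r) = log|p(0)| + Σ_k log(r/|z_k|), summed over zeros inside |z| < r.
  log(r/|z_k|) for z_k = 4: log(9/4) = 0.8109
  log(r/|z_k|) for z_k = 3: log(9/3) = 1.0986
  log(r/|z_k|) for z_k = 6: log(9/6) = 0.4055
Sum over inside zeros: 2.3150.
I(r) = log|p(0)| + (inside sum) = 4.2767 + 2.3150 = 6.5917.
Closed form (all zeros inside, monic): I(r) = n·log(r) = 3·log(9) = 6.5917. ✓

I(r) ≈ 6.5917.


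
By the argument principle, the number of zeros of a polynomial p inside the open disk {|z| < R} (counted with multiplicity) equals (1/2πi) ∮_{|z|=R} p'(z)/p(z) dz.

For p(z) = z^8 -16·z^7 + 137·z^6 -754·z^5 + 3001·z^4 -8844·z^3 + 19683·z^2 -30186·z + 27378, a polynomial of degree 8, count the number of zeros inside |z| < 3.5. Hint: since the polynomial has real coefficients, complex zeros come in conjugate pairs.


The zeros of p are: (2 + 3i), (2 - 3i), (3 + 2i), (3 - 2i), (3 + 3i), (3 - 3i), (0 + 3i), (0 - 3i).
Their magnitudes are: 3.606, 3.606, 3.606, 3.606, 4.243, 4.243, 3, 3.
Zeros with |z| < R = 3.5: (0 + 3i), (0 - 3i).
Count = 2.
By the argument principle, (1/2πi) ∮_{|z|=R} p'(z)/p(z) dz equals exactly this count.

Number of zeros inside |z| < 3.5: 2.


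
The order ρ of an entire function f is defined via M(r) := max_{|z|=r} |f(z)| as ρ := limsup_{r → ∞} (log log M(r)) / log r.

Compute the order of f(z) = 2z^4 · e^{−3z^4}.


M(r) = max_{|z|=r} |2|·|z|^4·|e^{−3z^4}| = 2·r^4 · e^{3r^4} (the factors attain their maxima compatibly on |z|=r). Then log M(r) = log 2 + 4·log r + 3r^4, dominated by the last term, so log log M(r) ~ 4·log r. The polynomial factor 2z^4 contributes only a log r term and does not affect the order. ρ = 4.
Therefore ρ = 4.

Order ρ = 4.


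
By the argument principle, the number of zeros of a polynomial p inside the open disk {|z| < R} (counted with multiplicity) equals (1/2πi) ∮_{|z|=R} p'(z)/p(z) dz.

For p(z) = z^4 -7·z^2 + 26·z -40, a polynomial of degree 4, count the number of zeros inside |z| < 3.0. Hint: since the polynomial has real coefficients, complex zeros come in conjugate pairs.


The zeros of p are: -4, (1 + 2i), (1 - 2i), 2.
Their magnitudes are: 4, 2.236, 2.236, 2.
Zeros with |z| < R = 3.0: (1 + 2i), (1 - 2i), 2.
Count = 3.
By the argument principle, (1/2πi) ∮_{|z|=R} p'(z)/p(z) dz equals exactly this count.

Number of zeros inside |z| < 3.0: 3.


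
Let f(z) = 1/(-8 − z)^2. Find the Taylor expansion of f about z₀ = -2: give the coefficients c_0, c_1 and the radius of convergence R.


Let w = z − z₀, so z = z₀ + w.
Then -8 − z = -8 − (z₀ + w) = (-8 − z₀) − w = -6 − w.
f(z) = 1/(-6 − w)^2 = (1/(-6)^2) · (1 − w/(-6))^{−2}.
By the binomial series (1−u)^{−2} = Σ_{n≥0} C(n+1, 1) u^n for |u|<1, with u = w/(-6):
  c_n = C(n+1, 1) / (-6)^(n+2).
  c_0 = 1/(-6)^2 = 1/36.
  c_1 = 2/(-6)^3 = -1/108.
The series is valid for |w/d| < 1, i.e. |z − z₀| < |d|.
Radius of convergence: R = |-8 − z₀| = |-6| = 6 (distance from z₀ to the singularity z = -8).

c_0 = 1/36, c_1 = -1/108; R = 6.


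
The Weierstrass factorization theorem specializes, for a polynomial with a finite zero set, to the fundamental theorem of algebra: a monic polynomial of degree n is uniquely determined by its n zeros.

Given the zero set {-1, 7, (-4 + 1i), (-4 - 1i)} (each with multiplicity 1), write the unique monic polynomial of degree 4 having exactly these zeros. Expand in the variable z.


The polynomial is p(z) = ∏_{α ∈ S} (z − α), where S = {-1, 7, (-4 + 1i), (-4 - 1i)}.
Expanding the product yields: p(z) = z^4 + 2·z^3 -38·z^2 -158·z -119.
Note conjugate pairs combine to real quadratics: (z − (-4+1i))(z − (-4−1i)) = z² + 8z + 17.
The resulting polynomial has degree 4 and real coefficients as required.

p(z) = z^4 + 2·z^3 -38·z^2 -158·z -119.


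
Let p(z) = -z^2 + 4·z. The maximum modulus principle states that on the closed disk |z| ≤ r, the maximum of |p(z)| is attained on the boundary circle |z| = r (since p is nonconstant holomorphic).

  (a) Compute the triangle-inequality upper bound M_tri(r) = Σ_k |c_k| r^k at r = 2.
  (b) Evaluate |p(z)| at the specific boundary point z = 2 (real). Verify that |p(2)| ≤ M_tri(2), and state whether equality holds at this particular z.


Coefficients: c_0 = 0, c_1 = 4, c_2 = -1. Radius r = 2.
Part (a). Triangle bound: M_tri(r) = Σ_k |c_k| r^k
  = |0|·2^0 + |4|·2^1 + |-1|·2^2
  = 0 + 8 + 4 = 12.
This bounds M(r) := max_{|z|=r} |p(z)| from above; equality holds iff all terms c_k z^k can be made to align in phase at a single z on |z|=r.
Part (b). At z = 2 (real, on the circle |z| = r):
  p(2) = (0)·2^0 + (4)·2^1 + (-1)·2^2 = 4.
  |p(2)| = 4.
Check: |p(2)| = 4 ≤ 12 = M_tri(2). ✓ Equality does not hold at z = 2 (the coefficients have mixed signs, so the terms do not all align in phase there).

M_tri(2) = 12; |p(2)| = 4; equality at z=2: no.


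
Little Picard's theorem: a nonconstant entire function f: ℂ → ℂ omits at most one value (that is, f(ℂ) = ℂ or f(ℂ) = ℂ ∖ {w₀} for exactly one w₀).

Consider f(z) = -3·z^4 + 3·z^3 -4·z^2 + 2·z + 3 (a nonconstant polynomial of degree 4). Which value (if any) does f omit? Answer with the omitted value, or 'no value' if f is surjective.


Little Picard bounds the complement of f(ℂ) to at most one point.
For every w ∈ ℂ, the equation p(z) − w = 0 is a nonconstant polynomial in z and hence has at least one root by the fundamental theorem of algebra. So p is surjective onto ℂ, omitting no value.

Omitted value: no value.


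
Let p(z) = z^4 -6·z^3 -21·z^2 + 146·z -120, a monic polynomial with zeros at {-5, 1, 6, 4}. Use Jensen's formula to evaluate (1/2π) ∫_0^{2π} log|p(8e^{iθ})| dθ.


Zeros: -5, 1, 4, 6; r = 8.
Inside |z| < r: -5, 1, 4, 6. Outside (|z| ≥ r): ∅.
p(0) = -120, so log|p(0)| = log(120) = 4.7875.
Apply Jensen: I(r) = log|p(0)| + Σ_k log(r/|z_k|), summed over zeros inside |z| < r.
  log(r/|z_k|) for z_k = -5: log(8/5) = 0.4700
  log(r/|z_k|) for z_k = 1: log(8/1) = 2.0794
  log(r/|z_k|) for z_k = 6: log(8/6) = 0.2877
  log(r/|z_k|) for z_k = 4: log(8/4) = 0.6931
Sum over inside zeros: 3.5303.
I(r) = log|p(0)| + (inside sum) = 4.7875 + 3.5303 = 8.3178.
Closed form (all zeros inside, monic): I(r) = n·log(r) = 4·log(8) = 8.3178. ✓

I(r) ≈ 8.3178.


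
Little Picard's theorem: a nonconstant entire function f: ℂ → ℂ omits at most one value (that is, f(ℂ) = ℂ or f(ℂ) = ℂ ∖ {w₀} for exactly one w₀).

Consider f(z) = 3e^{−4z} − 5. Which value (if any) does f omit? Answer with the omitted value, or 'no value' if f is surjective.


Little Picard bounds the complement of f(ℂ) to at most one point.
e^{−4z} is never zero on ℂ, so 3·e^{−4z} takes every value in ℂ ∖ {0}. Adding -5 shifts the range to ℂ ∖ {-5}. Thus f omits exactly the value -5.

Omitted value: -5.


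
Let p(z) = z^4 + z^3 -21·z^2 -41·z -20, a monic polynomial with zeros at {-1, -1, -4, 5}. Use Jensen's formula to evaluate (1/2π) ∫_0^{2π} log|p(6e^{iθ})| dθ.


Zeros: -4, -1, -1, 5; r = 6.
Inside |z| < r: -4, -1, -1, 5. Outside (|z| ≥ r): ∅.
p(0) = -20, so log|p(0)| = log(20) = 2.9957.
Apply Jensen: I(r) = log|p(0)| + Σ_k log(r/|z_k|), summed over zeros inside |z| < r.
  log(r/|z_k|) for z_k = -1: log(6/1) = 1.7918
  log(r/|z_k|) for z_k = -1: log(6/1) = 1.7918
  log(r/|z_k|) for z_k = -4: log(6/4) = 0.4055
  log(r/|z_k|) for z_k = 5: log(6/5) = 0.1823
Sum over inside zeros: 4.1713.
I(r) = log|p(0)| + (inside sum) = 2.9957 + 4.1713 = 7.1670.
Closed form (all zeros inside, monic): I(r) = n·log(r) = 4·log(6) = 7.1670. ✓

I(r) ≈ 7.1670.


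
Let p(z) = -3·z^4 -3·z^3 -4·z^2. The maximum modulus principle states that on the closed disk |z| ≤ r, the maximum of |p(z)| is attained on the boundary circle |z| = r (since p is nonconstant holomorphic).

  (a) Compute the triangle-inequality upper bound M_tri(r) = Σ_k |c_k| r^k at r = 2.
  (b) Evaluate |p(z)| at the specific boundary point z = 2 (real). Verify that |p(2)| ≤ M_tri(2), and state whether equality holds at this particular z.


Coefficients: c_0 = 0, c_1 = 0, c_2 = -4, c_3 = -3, c_4 = -3. Radius r = 2.
Part (a). Triangle bound: M_tri(r) = Σ_k |c_k| r^k
  = |0|·2^0 + |0|·2^1 + |-4|·2^2 + |-3|·2^3 + |-3|·2^4
  = 0 + 0 + 16 + 24 + 48 = 88.
This bounds M(r) := max_{|z|=r} |p(z)| from above; equality holds iff all terms c_k z^k can be made to align in phase at a single z on |z|=r.
Part (b). At z = 2 (real, on the circle |z| = r):
  p(2) = (0)·2^0 + (0)·2^1 + (-4)·2^2 + (-3)·2^3 + (-3)·2^4 = -88.
  |p(2)| = 88.
Since all nonzero coefficients share the same sign, |p(2)| = 88 = M_tri(2); the triangle bound is attained at z = 2, so in fact M(r) = 88.

M_tri(2) = 88; |p(2)| = 88; equality at z=2: yes.


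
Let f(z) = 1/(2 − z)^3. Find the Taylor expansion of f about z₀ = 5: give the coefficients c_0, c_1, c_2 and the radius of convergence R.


Let w = z − z₀, so z = z₀ + w.
Then 2 − z = 2 − (z₀ + w) = (2 − z₀) − w = -3 − w.
f(z) = 1/(-3 − w)^3 = (1/(-3)^3) · (1 − w/(-3))^{−3}.
By the binomial series (1−u)^{−3} = Σ_{n≥0} C(n+2, 2) u^n for |u|<1, with u = w/(-3):
  c_n = C(n+2, 2) / (-3)^(n+3).
  c_0 = 1/(-3)^3 = -1/27.
  c_1 = 3/(-3)^4 = 1/27.
  c_2 = 6/(-3)^5 = -2/81.
The series is valid for |w/d| < 1, i.e. |z − z₀| < |d|.
Radius of convergence: R = |2 − z₀| = |-3| = 3 (distance from z₀ to the singularity z = 2).

c_0 = -1/27, c_1 = 1/27, c_2 = -2/81; R = 3.


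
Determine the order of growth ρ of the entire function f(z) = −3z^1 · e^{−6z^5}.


M(r) = max_{|z|=r} |-3|·|z|^1·|e^{−6z^5}| = 3·r^1 · e^{6r^5} (the factors attain their maxima compatibly on |z|=r). Then log M(r) = log 3 + 1·log r + 6r^5, dominated by the last term, so log log M(r) ~ 5·log r. The polynomial factor -3z^1 contributes only a log r term and does not affect the order. ρ = 5.
Therefore ρ = 5.

Order ρ = 5.


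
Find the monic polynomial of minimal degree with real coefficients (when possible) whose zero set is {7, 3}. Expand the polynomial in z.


The polynomial is p(z) = ∏_{α ∈ S} (z − α), where S = {7, 3}.
Expanding the product yields: p(z) = z^2 -10·z + 21.
The resulting polynomial has degree 2 and real coefficients as required.

p(z) = z^2 -10·z + 21.


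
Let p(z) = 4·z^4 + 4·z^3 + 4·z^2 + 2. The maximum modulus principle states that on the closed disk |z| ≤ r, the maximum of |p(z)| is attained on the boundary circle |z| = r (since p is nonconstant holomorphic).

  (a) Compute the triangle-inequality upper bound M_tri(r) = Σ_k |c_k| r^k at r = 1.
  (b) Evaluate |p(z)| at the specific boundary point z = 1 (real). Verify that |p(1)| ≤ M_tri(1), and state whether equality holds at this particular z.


Coefficients: c_0 = 2, c_1 = 0, c_2 = 4, c_3 = 4, c_4 = 4. Radius r = 1.
Part (a). Triangle bound: M_tri(r) = Σ_k |c_k| r^k
  = |2|·1^0 + |0|·1^1 + |4|·1^2 + |4|·1^3 + |4|·1^4
  = 2 + 0 + 4 + 4 + 4 = 14.
This bounds M(r) := max_{|z|=r} |p(z)| from above; equality holds iff all terms c_k z^k can be made to align in phase at a single z on |z|=r.
Part (b). At z = 1 (real, on the circle |z| = r):
  p(1) = (2)·1^0 + (0)·1^1 + (4)·1^2 + (4)·1^3 + (4)·1^4 = 14.
  |p(1)| = 14.
Since all nonzero coefficients share the same sign, |p(1)| = 14 = M_tri(1); the triangle bound is attained at z = 1, so in fact M(r) = 14.

M_tri(1) = 14; |p(1)| = 14; equality at z=1: yes.


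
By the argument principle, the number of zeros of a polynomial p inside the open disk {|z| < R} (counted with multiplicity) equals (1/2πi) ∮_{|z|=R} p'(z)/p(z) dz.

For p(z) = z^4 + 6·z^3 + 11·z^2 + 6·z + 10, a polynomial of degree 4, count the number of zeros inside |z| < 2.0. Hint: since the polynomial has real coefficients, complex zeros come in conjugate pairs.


The zeros of p are: (-3 + 1i), (-3 - 1i), (0 + 1i), (0 - 1i).
Their magnitudes are: 3.162, 3.162, 1, 1.
Zeros with |z| < R = 2.0: (0 + 1i), (0 - 1i).
Count = 2.
By the argument principle, (1/2πi) ∮_{|z|=R} p'(z)/p(z) dz equals exactly this count.

Number of zeros inside |z| < 2.0: 2.


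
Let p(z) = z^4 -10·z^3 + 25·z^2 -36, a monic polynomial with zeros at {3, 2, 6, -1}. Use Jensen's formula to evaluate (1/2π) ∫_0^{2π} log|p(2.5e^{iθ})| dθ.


Zeros: -1, 2, 3, 6; r = 2.5.
Inside |z| < r: -1, 2. Outside (|z| ≥ r): 3, 6.
p(0) = -36, so log|p(0)| = log(36) = 3.5835.
Apply Jensen: I(r) = log|p(0)| + Σ_k log(r/|z_k|), summed over zeros inside |z| < r.
  log(r/|z_k|) for z_k = 2: log(2.5/2) = 0.2231
  log(r/|z_k|) for z_k = -1: log(2.5/1) = 0.9163
  Outside zeros (3, 6) contribute nothing to the Jensen sum.
Sum over inside zeros: 1.1394.
I(r) = log|p(0)| + (inside sum) = 3.5835 + 1.1394 = 4.7230.
Note: since some zeros are outside |z| ≤ r, the simplified n·log(r) form does NOT apply — only the inside zeros contribute.

I(r) ≈ 4.7230.


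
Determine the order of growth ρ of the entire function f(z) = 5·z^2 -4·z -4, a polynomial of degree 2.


|f(z)| ≤ Σ|c_k|·r^k = O(r^2) as r → ∞. Polynomial growth is O(e^{r^ε}) for every ε > 0 (since r^2/e^{r^ε} → 0), so ρ ≤ ε for all ε > 0, i.e. ρ = 0. Every nonconstant polynomial has order 0.
Therefore ρ = 0.

Order ρ = 0.


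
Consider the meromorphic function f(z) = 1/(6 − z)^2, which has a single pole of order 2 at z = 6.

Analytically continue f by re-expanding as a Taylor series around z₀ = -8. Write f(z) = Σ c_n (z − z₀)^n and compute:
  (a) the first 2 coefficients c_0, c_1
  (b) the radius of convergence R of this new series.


Let w = z − z₀, so z = z₀ + w.
Then 6 − z = 6 − (z₀ + w) = (6 − z₀) − w = 14 − w.
f(z) = 1/(14 − w)^2 = (1/(14)^2) · (1 − w/(14))^{−2}.
By the binomial series (1−u)^{−2} = Σ_{n≥0} C(n+1, 1) u^n for |u|<1, with u = w/(14):
  c_n = C(n+1, 1) / (14)^(n+2).
  c_0 = 1/(14)^2 = 1/196.
  c_1 = 2/(14)^3 = 1/1372.
The series is valid for |w/d| < 1, i.e. |z − z₀| < |d|.
Radius of convergence: R = |6 − z₀| = |14| = 14 (distance from z₀ to the singularity z = 6).

c_0 = 1/196, c_1 = 1/1372; R = 14.


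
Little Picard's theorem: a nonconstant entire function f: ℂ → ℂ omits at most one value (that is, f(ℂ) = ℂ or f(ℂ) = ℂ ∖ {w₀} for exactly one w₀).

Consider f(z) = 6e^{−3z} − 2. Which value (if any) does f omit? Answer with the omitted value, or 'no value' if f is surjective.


Little Picard bounds the complement of f(ℂ) to at most one point.
e^{−3z} is never zero on ℂ, so 6·e^{−3z} takes every value in ℂ ∖ {0}. Adding -2 shifts the range to ℂ ∖ {-2}. Thus f omits exactly the value -2.

Omitted value: -2.


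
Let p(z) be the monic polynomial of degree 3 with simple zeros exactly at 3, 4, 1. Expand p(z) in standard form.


The polynomial is p(z) = ∏_{α ∈ S} (z − α), where S = {3, 4, 1}.
Expanding the product yields: p(z) = z^3 -8·z^2 + 19·z -12.
The resulting polynomial has degree 3 and real coefficients as required.

p(z) = z^3 -8·z^2 + 19·z -12.


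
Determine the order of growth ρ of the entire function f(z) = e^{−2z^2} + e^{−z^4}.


Each summand is entire of order 2 and 4 respectively (as in the single-exponential case). The order of a sum is at most the max of the orders, so ρ ≤ 4. For the lower bound: on |z|=r choose arg z so that -1z^4 is real positive; then |e^{-1z^4}| = e^{1r^4} while |e^{-2z^2}| ≤ e^{2r^2} = o(e^{1r^4}). So |f| ≥ e^{1r^4}(1 − o(1)) and ρ ≥ 4. Hence ρ = max(2, 4) = 4.
Therefore ρ = 4.

Order ρ = 4.


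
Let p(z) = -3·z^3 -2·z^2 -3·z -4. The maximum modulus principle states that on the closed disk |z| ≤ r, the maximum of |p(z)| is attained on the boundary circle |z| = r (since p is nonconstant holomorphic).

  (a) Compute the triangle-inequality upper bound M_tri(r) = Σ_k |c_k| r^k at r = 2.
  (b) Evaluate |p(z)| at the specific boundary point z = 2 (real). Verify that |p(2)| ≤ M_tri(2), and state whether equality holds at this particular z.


Coefficients: c_0 = -4, c_1 = -3, c_2 = -2, c_3 = -3. Radius r = 2.
Part (a). Triangle bound: M_tri(r) = Σ_k |c_k| r^k
  = |-4|·2^0 + |-3|·2^1 + |-2|·2^2 + |-3|·2^3
  = 4 + 6 + 8 + 24 = 42.
This bounds M(r) := max_{|z|=r} |p(z)| from above; equality holds iff all terms c_k z^k can be made to align in phase at a single z on |z|=r.
Part (b). At z = 2 (real, on the circle |z| = r):
  p(2) = (-4)·2^0 + (-3)·2^1 + (-2)·2^2 + (-3)·2^3 = -42.
  |p(2)| = 42.
Since all nonzero coefficients share the same sign, |p(2)| = 42 = M_tri(2); the triangle bound is attained at z = 2, so in fact M(r) = 42.

M_tri(2) = 42; |p(2)| = 42; equality at z=2: yes.


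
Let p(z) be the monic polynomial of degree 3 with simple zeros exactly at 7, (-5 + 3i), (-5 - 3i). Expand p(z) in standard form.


The polynomial is p(z) = ∏_{α ∈ S} (z − α), where S = {7, (-5 + 3i), (-5 - 3i)}.
Expanding the product yields: p(z) = z^3 + 3·z^2 -36·z -238.
Note conjugate pairs combine to real quadratics: (z − (-5+3i))(z − (-5−3i)) = z² + 10z + 34.
The resulting polynomial has degree 3 and real coefficients as required.

p(z) = z^3 + 3·z^2 -36·z -238.


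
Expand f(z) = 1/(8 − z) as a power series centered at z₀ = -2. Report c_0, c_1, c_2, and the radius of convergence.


Let w = z − z₀, so z = z₀ + w.
Then 8 − z = 8 − (z₀ + w) = (8 − z₀) − w = 10 − w.
f(z) = 1/(10 − w) = (1/(10)) · 1/(1 − w/(10)) = Σ_{n≥0} w^n / (10)^(n+1).
So c_n = 1/(10)^(n+1):
  c_0 = 1/(10)^1 = 1/10.
  c_1 = 1/(10)^2 = 1/100.
  c_2 = 1/(10)^3 = 1/1000.
The series is valid for |w/d| < 1, i.e. |z − z₀| < |d|.
Radius of convergence: R = |8 − z₀| = |10| = 10 (distance from z₀ to the singularity z = 8).

c_0 = 1/10, c_1 = 1/100, c_2 = 1/1000; R = 10.


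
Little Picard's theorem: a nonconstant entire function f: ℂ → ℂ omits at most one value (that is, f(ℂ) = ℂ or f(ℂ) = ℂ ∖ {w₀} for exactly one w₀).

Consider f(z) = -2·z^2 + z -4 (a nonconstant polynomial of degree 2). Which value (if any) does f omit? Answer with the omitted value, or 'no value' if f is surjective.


Little Picard bounds the complement of f(ℂ) to at most one point.
For every w ∈ ℂ, the equation p(z) − w = 0 is a nonconstant polynomial in z and hence has at least one root by the fundamental theorem of algebra. So p is surjective onto ℂ, omitting no value.

Omitted value: no value.


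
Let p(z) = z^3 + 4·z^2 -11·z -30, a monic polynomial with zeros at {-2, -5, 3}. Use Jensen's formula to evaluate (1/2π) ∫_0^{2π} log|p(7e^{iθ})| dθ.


Zeros: -5, -2, 3; r = 7.
Inside |z| < r: -5, -2, 3. Outside (|z| ≥ r): ∅.
p(0) = -30, so log|p(0)| = log(30) = 3.4012.
Apply Jensen: I(r) = log|p(0)| + Σ_k log(r/|z_k|), summed over zeros inside |z| < r.
  log(r/|z_k|) for z_k = -2: log(7/2) = 1.2528
  log(r/|z_k|) for z_k = -5: log(7/5) = 0.3365
  log(r/|z_k|) for z_k = 3: log(7/3) = 0.8473
Sum over inside zeros: 2.4365.
I(r) = log|p(0)| + (inside sum) = 3.4012 + 2.4365 = 5.8377.
Closed form (all zeros inside, monic): I(r) = n·log(r) = 3·log(7) = 5.8377. ✓

I(r) ≈ 5.8377.


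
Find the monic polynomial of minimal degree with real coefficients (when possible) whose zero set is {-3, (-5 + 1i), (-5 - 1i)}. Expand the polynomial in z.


The polynomial is p(z) = ∏_{α ∈ S} (z − α), where S = {-3, (-5 + 1i), (-5 - 1i)}.
Expanding the product yields: p(z) = z^3 + 13·z^2 + 56·z + 78.
Note conjugate pairs combine to real quadratics: (z − (-5+1i))(z − (-5−1i)) = z² + 10z + 26.
The resulting polynomial has degree 3 and real coefficients as required.

p(z) = z^3 + 13·z^2 + 56·z + 78.


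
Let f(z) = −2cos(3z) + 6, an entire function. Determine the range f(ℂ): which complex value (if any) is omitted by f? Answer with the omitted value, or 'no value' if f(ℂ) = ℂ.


Little Picard bounds the complement of f(ℂ) to at most one point.
cos is entire and surjective onto ℂ: for every w ∈ ℂ, cos(ζ) = w has a solution ζ ∈ ℂ (e.g., via the complex inverse arccos). With ζ = 3z this gives z = ζ/(3). Then -2·cos(3z) takes every value in -2·ℂ = ℂ, and adding 6 is a bijection of ℂ. So f is surjective and omits no value. (Note: only on the real line is cos bounded by [−1, 1].)

Omitted value: no value.


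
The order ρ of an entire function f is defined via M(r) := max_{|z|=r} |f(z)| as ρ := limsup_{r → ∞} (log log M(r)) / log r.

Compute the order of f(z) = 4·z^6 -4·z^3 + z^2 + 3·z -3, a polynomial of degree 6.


|f(z)| ≤ Σ|c_k|·r^k = O(r^6) as r → ∞. Polynomial growth is O(e^{r^ε}) for every ε > 0 (since r^6/e^{r^ε} → 0), so ρ ≤ ε for all ε > 0, i.e. ρ = 0. Every nonconstant polynomial has order 0.
Therefore ρ = 0.

Order ρ = 0.


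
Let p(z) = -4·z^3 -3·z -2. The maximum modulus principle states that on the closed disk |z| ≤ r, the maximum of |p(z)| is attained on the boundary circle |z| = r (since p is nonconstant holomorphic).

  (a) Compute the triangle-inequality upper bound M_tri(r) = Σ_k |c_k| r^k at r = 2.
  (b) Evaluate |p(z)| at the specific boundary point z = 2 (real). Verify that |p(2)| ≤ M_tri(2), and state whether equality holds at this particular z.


Coefficients: c_0 = -2, c_1 = -3, c_2 = 0, c_3 = -4. Radius r = 2.
Part (a). Triangle bound: M_tri(r) = Σ_k |c_k| r^k
  = |-2|·2^0 + |-3|·2^1 + |0|·2^2 + |-4|·2^3
  = 2 + 6 + 0 + 32 = 40.
This bounds M(r) := max_{|z|=r} |p(z)| from above; equality holds iff all terms c_k z^k can be made to align in phase at a single z on |z|=r.
Part (b). At z = 2 (real, on the circle |z| = r):
  p(2) = (-2)·2^0 + (-3)·2^1 + (0)·2^2 + (-4)·2^3 = -40.
  |p(2)| = 40.
Since all nonzero coefficients share the same sign, |p(2)| = 40 = M_tri(2); the triangle bound is attained at z = 2, so in fact M(r) = 40.

M_tri(2) = 40; |p(2)| = 40; equality at z=2: yes.


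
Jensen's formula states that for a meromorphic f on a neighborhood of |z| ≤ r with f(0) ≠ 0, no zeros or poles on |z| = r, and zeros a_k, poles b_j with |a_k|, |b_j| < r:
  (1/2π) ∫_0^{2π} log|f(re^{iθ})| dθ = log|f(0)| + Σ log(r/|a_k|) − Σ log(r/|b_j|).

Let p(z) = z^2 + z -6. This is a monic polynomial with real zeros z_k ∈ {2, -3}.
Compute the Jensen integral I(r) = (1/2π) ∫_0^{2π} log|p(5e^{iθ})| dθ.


Zeros: -3, 2; r = 5.
Inside |z| < r: -3, 2. Outside (|z| ≥ r): ∅.
p(0) = -6, so log|p(0)| = log(6) = 1.7918.
Apply Jensen: I(r) = log|p(0)| + Σ_k log(r/|z_k|), summed over zeros inside |z| < r.
  log(r/|z_k|) for z_k = 2: log(5/2) = 0.9163
  log(r/|z_k|) for z_k = -3: log(5/3) = 0.5108
Sum over inside zeros: 1.4271.
I(r) = log|p(0)| + (inside sum) = 1.7918 + 1.4271 = 3.2189.
Closed form (all zeros inside, monic): I(r) = n·log(r) = 2·log(5) = 3.2189. ✓

I(r) ≈ 3.2189.


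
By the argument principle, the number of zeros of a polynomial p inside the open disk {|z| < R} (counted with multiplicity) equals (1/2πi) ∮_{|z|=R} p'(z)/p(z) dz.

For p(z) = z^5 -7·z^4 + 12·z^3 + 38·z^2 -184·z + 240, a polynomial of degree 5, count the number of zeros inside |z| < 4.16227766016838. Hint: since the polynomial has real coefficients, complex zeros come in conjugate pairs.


The zeros of p are: -3, (3 + 1i), (3 - 1i), (2 + 2i), (2 - 2i).
Their magnitudes are: 3, 3.162, 3.162, 2.828, 2.828.
Zeros with |z| < R = 4.16227766016838: -3, (3 + 1i), (3 - 1i), (2 + 2i), (2 - 2i).
Count = 5.
By the argument principle, (1/2πi) ∮_{|z|=R} p'(z)/p(z) dz equals exactly this count.

Number of zeros inside |z| < 4.16227766016838: 5.


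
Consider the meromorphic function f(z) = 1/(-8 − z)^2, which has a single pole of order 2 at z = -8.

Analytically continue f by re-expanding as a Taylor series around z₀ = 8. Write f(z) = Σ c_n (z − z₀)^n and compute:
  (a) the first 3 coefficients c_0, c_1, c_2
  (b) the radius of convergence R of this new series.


Let w = z − z₀, so z = z₀ + w.
Then -8 − z = -8 − (z₀ + w) = (-8 − z₀) − w = -16 − w.
f(z) = 1/(-16 − w)^2 = (1/(-16)^2) · (1 − w/(-16))^{−2}.
By the binomial series (1−u)^{−2} = Σ_{n≥0} C(n+1, 1) u^n for |u|<1, with u = w/(-16):
  c_n = C(n+1, 1) / (-16)^(n+2).
  c_0 = 1/(-16)^2 = 1/256.
  c_1 = 2/(-16)^3 = -1/2048.
  c_2 = 3/(-16)^4 = 3/65536.
The series is valid for |w/d| < 1, i.e. |z − z₀| < |d|.
Radius of convergence: R = |-8 − z₀| = |-16| = 16 (distance from z₀ to the singularity z = -8).

c_0 = 1/256, c_1 = -1/2048, c_2 = 3/65536; R = 16.


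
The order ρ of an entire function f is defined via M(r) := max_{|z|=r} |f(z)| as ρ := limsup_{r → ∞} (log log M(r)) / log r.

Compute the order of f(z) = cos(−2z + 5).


cos(w) is a linear combination of e^{iw} and e^{−iw} (or e^w, e^{−w} in the hyperbolic case), so |cos(w)| ≤ e^{|w|}. With w = −2z + 5, |w| ≤ 2|z| + 5 = 2r + 5 on |z| = r, giving M(r) ≤ e^{2r + 5}, so ρ ≤ 1. On a suitable ray (z = it for sin/cos; z = t for sinh/cosh, t real → ∞), |cos(−2z + 5)| grows like e^{2|t|}/2, so ρ ≥ 1. Hence ρ = 1.
Therefore ρ = 1.

Order ρ = 1.


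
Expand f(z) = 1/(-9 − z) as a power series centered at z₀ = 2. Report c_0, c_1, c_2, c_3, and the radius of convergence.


Let w = z − z₀, so z = z₀ + w.
Then -9 − z = -9 − (z₀ + w) = (-9 − z₀) − w = -11 − w.
f(z) = 1/(-11 − w) = (1/(-11)) · 1/(1 − w/(-11)) = Σ_{n≥0} w^n / (-11)^(n+1).
So c_n = 1/(-11)^(n+1):
  c_0 = 1/(-11)^1 = -1/11.
  c_1 = 1/(-11)^2 = 1/121.
  c_2 = 1/(-11)^3 = -1/1331.
  c_3 = 1/(-11)^4 = 1/14641.
The series is valid for |w/d| < 1, i.e. |z − z₀| < |d|.
Radius of convergence: R = |-9 − z₀| = |-11| = 11 (distance from z₀ to the singularity z = -9).

c_0 = -1/11, c_1 = 1/121, c_2 = -1/1331, c_3 = 1/14641; R = 11.


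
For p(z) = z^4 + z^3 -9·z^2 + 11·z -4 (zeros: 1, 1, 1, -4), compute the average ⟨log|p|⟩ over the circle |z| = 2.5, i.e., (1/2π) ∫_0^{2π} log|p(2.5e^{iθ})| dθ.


Zeros: -4, 1, 1, 1; r = 2.5.
Inside |z| < r: 1, 1, 1. Outside (|z| ≥ r): -4.
p(0) = -4, so log|p(0)| = log(4) = 1.3863.
Apply Jensen: I(r) = log|p(0)| + Σ_k log(r/|z_k|), summed over zeros inside |z| < r.
  log(r/|z_k|) for z_k = 1: log(2.5/1) = 0.9163
  log(r/|z_k|) for z_k = 1: log(2.5/1) = 0.9163
  log(r/|z_k|) for z_k = 1: log(2.5/1) = 0.9163
  Outside zeros (-4) contribute nothing to the Jensen sum.
Sum over inside zeros: 2.7489.
I(r) = log|p(0)| + (inside sum) = 1.3863 + 2.7489 = 4.1352.
Note: since some zeros are outside |z| ≤ r, the simplified n·log(r) form does NOT apply — only the inside zeros contribute.

I(r) ≈ 4.1352.


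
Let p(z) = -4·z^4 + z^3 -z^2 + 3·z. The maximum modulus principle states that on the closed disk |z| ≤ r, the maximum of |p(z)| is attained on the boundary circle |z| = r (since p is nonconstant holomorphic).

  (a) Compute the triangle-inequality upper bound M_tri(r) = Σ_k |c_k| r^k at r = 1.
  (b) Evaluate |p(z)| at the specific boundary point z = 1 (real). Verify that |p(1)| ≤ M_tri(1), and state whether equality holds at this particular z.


Coefficients: c_0 = 0, c_1 = 3, c_2 = -1, c_3 = 1, c_4 = -4. Radius r = 1.
Part (a). Triangle bound: M_tri(r) = Σ_k |c_k| r^k
  = |0|·1^0 + |3|·1^1 + |-1|·1^2 + |1|·1^3 + |-4|·1^4
  = 0 + 3 + 1 + 1 + 4 = 9.
This bounds M(r) := max_{|z|=r} |p(z)| from above; equality holds iff all terms c_k z^k can be made to align in phase at a single z on |z|=r.
Part (b). At z = 1 (real, on the circle |z| = r):
  p(1) = (0)·1^0 + (3)·1^1 + (-1)·1^2 + (1)·1^3 + (-4)·1^4 = -1.
  |p(1)| = 1.
Check: |p(1)| = 1 ≤ 9 = M_tri(1). ✓ Equality does not hold at z = 1 (the coefficients have mixed signs, so the terms do not all align in phase there).

M_tri(1) = 9; |p(1)| = 1; equality at z=1: no.


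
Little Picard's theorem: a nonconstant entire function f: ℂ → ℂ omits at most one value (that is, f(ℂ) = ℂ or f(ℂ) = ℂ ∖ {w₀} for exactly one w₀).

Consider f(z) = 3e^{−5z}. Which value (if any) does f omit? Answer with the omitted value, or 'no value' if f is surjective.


Little Picard bounds the complement of f(ℂ) to at most one point.
e^{−5z} is never zero on ℂ, so 3·e^{−5z} takes every value in ℂ ∖ {0}. Adding 0 shifts the range to ℂ ∖ {0}. Thus f omits exactly the value 0.

Omitted value: 0.


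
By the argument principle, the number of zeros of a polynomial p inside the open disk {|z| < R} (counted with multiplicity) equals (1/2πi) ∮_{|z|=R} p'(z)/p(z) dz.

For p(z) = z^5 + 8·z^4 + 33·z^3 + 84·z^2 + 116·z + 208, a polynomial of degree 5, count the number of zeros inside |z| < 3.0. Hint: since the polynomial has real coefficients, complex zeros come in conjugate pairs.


The zeros of p are: (-2 + 3i), (-2 - 3i), -4, (0 + 2i), (0 - 2i).
Their magnitudes are: 3.606, 3.606, 4, 2, 2.
Zeros with |z| < R = 3.0: (0 + 2i), (0 - 2i).
Count = 2.
By the argument principle, (1/2πi) ∮_{|z|=R} p'(z)/p(z) dz equals exactly this count.

Number of zeros inside |z| < 3.0: 2.


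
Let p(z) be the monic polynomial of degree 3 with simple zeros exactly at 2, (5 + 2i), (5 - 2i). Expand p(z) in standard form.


The polynomial is p(z) = ∏_{α ∈ S} (z − α), where S = {2, (5 + 2i), (5 - 2i)}.
Expanding the product yields: p(z) = z^3 -12·z^2 + 49·z -58.
Note conjugate pairs combine to real quadratics: (z − (5+2i))(z − (5−2i)) = z² − 10z + 29.
The resulting polynomial has degree 3 and real coefficients as required.

p(z) = z^3 -12·z^2 + 49·z -58.


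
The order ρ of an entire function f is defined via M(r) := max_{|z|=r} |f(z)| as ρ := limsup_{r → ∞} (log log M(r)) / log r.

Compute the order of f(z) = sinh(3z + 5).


sinh(w) is a linear combination of e^{iw} and e^{−iw} (or e^w, e^{−w} in the hyperbolic case), so |sinh(w)| ≤ e^{|w|}. With w = 3z + 5, |w| ≤ 3|z| + 5 = 3r + 5 on |z| = r, giving M(r) ≤ e^{3r + 5}, so ρ ≤ 1. On a suitable ray (z = it for sin/cos; z = t for sinh/cosh, t real → ∞), |sinh(3z + 5)| grows like e^{3|t|}/2, so ρ ≥ 1. Hence ρ = 1.
Therefore ρ = 1.

Order ρ = 1.


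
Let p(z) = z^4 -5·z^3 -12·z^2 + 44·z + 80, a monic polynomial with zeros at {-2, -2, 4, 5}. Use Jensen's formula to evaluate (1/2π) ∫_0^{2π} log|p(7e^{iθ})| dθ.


Zeros: -2, -2, 4, 5; r = 7.
Inside |z| < r: -2, -2, 4, 5. Outside (|z| ≥ r): ∅.
p(0) = 80, so log|p(0)| = log(80) = 4.3820.
Apply Jensen: I(r) = log|p(0)| + Σ_k log(r/|z_k|), summed over zeros inside |z| < r.
  log(r/|z_k|) for z_k = -2: log(7/2) = 1.2528
  log(r/|z_k|) for z_k = -2: log(7/2) = 1.2528
  log(r/|z_k|) for z_k = 4: log(7/4) = 0.5596
  log(r/|z_k|) for z_k = 5: log(7/5) = 0.3365
Sum over inside zeros: 3.4016.
I(r) = log|p(0)| + (inside sum) = 4.3820 + 3.4016 = 7.7836.
Closed form (all zeros inside, monic): I(r) = n·log(r) = 4·log(7) = 7.7836. ✓

I(r) ≈ 7.7836.


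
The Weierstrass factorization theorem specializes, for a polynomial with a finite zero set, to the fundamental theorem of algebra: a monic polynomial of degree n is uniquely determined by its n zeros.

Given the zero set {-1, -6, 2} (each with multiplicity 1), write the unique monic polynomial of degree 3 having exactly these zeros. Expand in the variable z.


The polynomial is p(z) = ∏_{α ∈ S} (z − α), where S = {-1, -6, 2}.
Expanding the product yields: p(z) = z^3 + 5·z^2 -8·z -12.
The resulting polynomial has degree 3 and real coefficients as required.

p(z) = z^3 + 5·z^2 -8·z -12.


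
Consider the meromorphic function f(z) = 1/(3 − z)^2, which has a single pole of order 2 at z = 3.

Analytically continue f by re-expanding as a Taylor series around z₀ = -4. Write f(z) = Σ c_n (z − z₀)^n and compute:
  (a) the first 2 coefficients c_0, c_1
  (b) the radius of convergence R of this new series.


Let w = z − z₀, so z = z₀ + w.
Then 3 − z = 3 − (z₀ + w) = (3 − z₀) − w = 7 − w.
f(z) = 1/(7 − w)^2 = (1/(7)^2) · (1 − w/(7))^{−2}.
By the binomial series (1−u)^{−2} = Σ_{n≥0} C(n+1, 1) u^n for |u|<1, with u = w/(7):
  c_n = C(n+1, 1) / (7)^(n+2).
  c_0 = 1/(7)^2 = 1/49.
  c_1 = 2/(7)^3 = 2/343.
The series is valid for |w/d| < 1, i.e. |z − z₀| < |d|.
Radius of convergence: R = |3 − z₀| = |7| = 7 (distance from z₀ to the singularity z = 3).

c_0 = 1/49, c_1 = 2/343; R = 7.


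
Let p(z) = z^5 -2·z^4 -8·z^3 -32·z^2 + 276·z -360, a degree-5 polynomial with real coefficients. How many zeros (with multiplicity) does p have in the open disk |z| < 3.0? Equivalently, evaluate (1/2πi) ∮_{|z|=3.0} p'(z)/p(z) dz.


The zeros of p are: (-3 + 3i), (-3 - 3i), 2, (3 + 1i), (3 - 1i).
Their magnitudes are: 4.243, 4.243, 2, 3.162, 3.162.
Zeros with |z| < R = 3.0: 2.
Count = 1.
By the argument principle, (1/2πi) ∮_{|z|=R} p'(z)/p(z) dz equals exactly this count.

Number of zeros inside |z| < 3.0: 1.


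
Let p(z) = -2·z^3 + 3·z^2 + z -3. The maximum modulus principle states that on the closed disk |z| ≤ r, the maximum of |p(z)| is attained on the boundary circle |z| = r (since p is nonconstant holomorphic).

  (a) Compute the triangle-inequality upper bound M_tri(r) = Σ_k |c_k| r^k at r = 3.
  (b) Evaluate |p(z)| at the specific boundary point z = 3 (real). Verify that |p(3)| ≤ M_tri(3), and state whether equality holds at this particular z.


Coefficients: c_0 = -3, c_1 = 1, c_2 = 3, c_3 = -2. Radius r = 3.
Part (a). Triangle bound: M_tri(r) = Σ_k |c_k| r^k
  = |-3|·3^0 + |1|·3^1 + |3|·3^2 + |-2|·3^3
  = 3 + 3 + 27 + 54 = 87.
This bounds M(r) := max_{|z|=r} |p(z)| from above; equality holds iff all terms c_k z^k can be made to align in phase at a single z on |z|=r.
Part (b). At z = 3 (real, on the circle |z| = r):
  p(3) = (-3)·3^0 + (1)·3^1 + (3)·3^2 + (-2)·3^3 = -27.
  |p(3)| = 27.
Check: |p(3)| = 27 ≤ 87 = M_tri(3). ✓ Equality does not hold at z = 3 (the coefficients have mixed signs, so the terms do not all align in phase there).

M_tri(3) = 87; |p(3)| = 27; equality at z=3: no.


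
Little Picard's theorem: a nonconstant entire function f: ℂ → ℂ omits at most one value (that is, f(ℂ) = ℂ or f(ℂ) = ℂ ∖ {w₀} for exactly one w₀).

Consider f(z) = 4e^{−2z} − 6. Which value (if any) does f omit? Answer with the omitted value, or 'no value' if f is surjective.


Little Picard bounds the complement of f(ℂ) to at most one point.
e^{−2z} is never zero on ℂ, so 4·e^{−2z} takes every value in ℂ ∖ {0}. Adding -6 shifts the range to ℂ ∖ {-6}. Thus f omits exactly the value -6.

Omitted value: -6.


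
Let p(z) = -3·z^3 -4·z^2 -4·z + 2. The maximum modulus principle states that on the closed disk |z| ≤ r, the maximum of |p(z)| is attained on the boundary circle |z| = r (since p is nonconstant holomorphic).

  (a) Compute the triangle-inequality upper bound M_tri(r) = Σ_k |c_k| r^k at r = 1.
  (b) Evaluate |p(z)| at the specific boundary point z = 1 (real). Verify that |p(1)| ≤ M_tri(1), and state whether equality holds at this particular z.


Coefficients: c_0 = 2, c_1 = -4, c_2 = -4, c_3 = -3. Radius r = 1.
Part (a). Triangle bound: M_tri(r) = Σ_k |c_k| r^k
  = |2|·1^0 + |-4|·1^1 + |-4|·1^2 + |-3|·1^3
  = 2 + 4 + 4 + 3 = 13.
This bounds M(r) := max_{|z|=r} |p(z)| from above; equality holds iff all terms c_k z^k can be made to align in phase at a single z on |z|=r.
Part (b). At z = 1 (real, on the circle |z| = r):
  p(1) = (2)·1^0 + (-4)·1^1 + (-4)·1^2 + (-3)·1^3 = -9.
  |p(1)| = 9.
Check: |p(1)| = 9 ≤ 13 = M_tri(1). ✓ Equality does not hold at z = 1 (the coefficients have mixed signs, so the terms do not all align in phase there).

M_tri(1) = 13; |p(1)| = 9; equality at z=1: no.


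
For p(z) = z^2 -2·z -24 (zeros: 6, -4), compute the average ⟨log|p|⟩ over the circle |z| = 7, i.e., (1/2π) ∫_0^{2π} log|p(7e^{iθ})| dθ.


Zeros: -4, 6; r = 7.
Inside |z| < r: -4, 6. Outside (|z| ≥ r): ∅.
p(0) = -24, so log|p(0)| = log(24) = 3.1781.
Apply Jensen: I(r) = log|p(0)| + Σ_k log(r/|z_k|), summed over zeros inside |z| < r.
  log(r/|z_k|) for z_k = 6: log(7/6) = 0.1542
  log(r/|z_k|) for z_k = -4: log(7/4) = 0.5596
Sum over inside zeros: 0.7138.
I(r) = log|p(0)| + (inside sum) = 3.1781 + 0.7138 = 3.8918.
Closed form (all zeros inside, monic): I(r) = n·log(r) = 2·log(7) = 3.8918. ✓

I(r) ≈ 3.8918.


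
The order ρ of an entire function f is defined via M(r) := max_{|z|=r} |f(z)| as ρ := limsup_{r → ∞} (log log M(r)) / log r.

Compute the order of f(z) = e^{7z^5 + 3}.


|e^{7z^5 + 3}| = e^{Re(7·z^5) + 3} ≤ e^{7|z|^5 + 3} = e^{7r^5 + 3} on |z| = r, so ρ ≤ 5. Choosing z on |z|=r so that 7·z^5 is real positive (always possible by picking arg z appropriately) gives |f(z)| = e^{7r^5 + 3}, matching the bound. The additive constant 3 does not affect log log M(r) ~ 5·log r. Hence ρ = 5.
Therefore ρ = 5.

Order ρ = 5.


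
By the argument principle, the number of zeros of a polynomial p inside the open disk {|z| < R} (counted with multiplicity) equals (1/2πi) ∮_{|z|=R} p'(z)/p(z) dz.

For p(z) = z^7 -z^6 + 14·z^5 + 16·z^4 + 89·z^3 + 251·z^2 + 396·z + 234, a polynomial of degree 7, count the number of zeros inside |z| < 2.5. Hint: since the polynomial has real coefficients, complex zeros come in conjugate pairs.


The zeros of p are: (0 + 3i), (0 - 3i), -1, (-1 + 1i), (-1 - 1i), (2 + 3i), (2 - 3i).
Their magnitudes are: 3, 3, 1, 1.414, 1.414, 3.606, 3.606.
Zeros with |z| < R = 2.5: -1, (-1 + 1i), (-1 - 1i).
Count = 3.
By the argument principle, (1/2πi) ∮_{|z|=R} p'(z)/p(z) dz equals exactly this count.

Number of zeros inside |z| < 2.5: 3.


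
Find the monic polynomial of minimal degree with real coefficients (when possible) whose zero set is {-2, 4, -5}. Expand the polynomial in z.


The polynomial is p(z) = ∏_{α ∈ S} (z − α), where S = {-2, 4, -5}.
Expanding the product yields: p(z) = z^3 + 3·z^2 -18·z -40.
The resulting polynomial has degree 3 and real coefficients as required.

p(z) = z^3 + 3·z^2 -18·z -40.


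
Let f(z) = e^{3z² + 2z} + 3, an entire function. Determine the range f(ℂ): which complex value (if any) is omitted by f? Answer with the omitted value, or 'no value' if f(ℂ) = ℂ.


Little Picard bounds the complement of f(ℂ) to at most one point.
The exponent g(z) = 3z² + 2z is a nonconstant polynomial, hence surjective onto ℂ. So e^{g(z)} takes every value in {e^w : w ∈ ℂ} = ℂ ∖ {0}. Adding 3 shifts the range to ℂ ∖ {3}. f omits exactly 3.

Omitted value: 3.


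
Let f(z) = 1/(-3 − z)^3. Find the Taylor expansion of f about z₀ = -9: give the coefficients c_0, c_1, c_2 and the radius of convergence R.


Let w = z − z₀, so z = z₀ + w.
Then -3 − z = -3 − (z₀ + w) = (-3 − z₀) − w = 6 − w.
f(z) = 1/(6 − w)^3 = (1/(6)^3) · (1 − w/(6))^{−3}.
By the binomial series (1−u)^{−3} = Σ_{n≥0} C(n+2, 2) u^n for |u|<1, with u = w/(6):
  c_n = C(n+2, 2) / (6)^(n+3).
  c_0 = 1/(6)^3 = 1/216.
  c_1 = 3/(6)^4 = 1/432.
  c_2 = 6/(6)^5 = 1/1296.
The series is valid for |w/d| < 1, i.e. |z − z₀| < |d|.
Radius of convergence: R = |-3 − z₀| = |6| = 6 (distance from z₀ to the singularity z = -3).

c_0 = 1/216, c_1 = 1/432, c_2 = 1/1296; R = 6.


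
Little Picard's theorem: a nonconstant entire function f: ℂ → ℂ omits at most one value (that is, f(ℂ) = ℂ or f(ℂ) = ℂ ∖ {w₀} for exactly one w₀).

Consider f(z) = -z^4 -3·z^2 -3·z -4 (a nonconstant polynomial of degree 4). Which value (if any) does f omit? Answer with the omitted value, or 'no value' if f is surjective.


Little Picard bounds the complement of f(ℂ) to at most one point.
For every w ∈ ℂ, the equation p(z) − w = 0 is a nonconstant polynomial in z and hence has at least one root by the fundamental theorem of algebra. So p is surjective onto ℂ, omitting no value.

Omitted value: no value.


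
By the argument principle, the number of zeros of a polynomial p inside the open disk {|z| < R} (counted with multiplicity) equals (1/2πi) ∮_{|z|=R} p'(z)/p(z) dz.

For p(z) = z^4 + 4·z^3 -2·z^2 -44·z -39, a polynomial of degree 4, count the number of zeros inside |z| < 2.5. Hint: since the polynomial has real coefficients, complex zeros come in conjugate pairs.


The zeros of p are: (-3 + 2i), (-3 - 2i), 3, -1.
Their magnitudes are: 3.606, 3.606, 3, 1.
Zeros with |z| < R = 2.5: -1.
Count = 1.
By the argument principle, (1/2πi) ∮_{|z|=R} p'(z)/p(z) dz equals exactly this count.

Number of zeros inside |z| < 2.5: 1.
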